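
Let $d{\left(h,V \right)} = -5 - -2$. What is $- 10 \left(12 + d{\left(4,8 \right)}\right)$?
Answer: $-90$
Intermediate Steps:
$d{\left(h,V \right)} = -3$ ($d{\left(h,V \right)} = -5 + 2 = -3$)
$- 10 \left(12 + d{\left(4,8 \right)}\right) = - 10 \left(12 - 3\right) = \left(-10\right) 9 = -90$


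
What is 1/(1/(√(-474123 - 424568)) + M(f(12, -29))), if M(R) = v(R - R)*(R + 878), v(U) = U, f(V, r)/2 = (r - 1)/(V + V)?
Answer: I*√898691 ≈ 947.99*I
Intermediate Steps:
f(V, r) = (-1 + r)/V (f(V, r) = 2*((r - 1)/(V + V)) = 2*((-1 + r)/((2*V))) = 2*((-1 + r)*(1/(2*V))) = 2*((-1 + r)/(2*V)) = (-1 + r)/V)
M(R) = 0 (M(R) = (R - R)*(R + 878) = 0*(878 + R) = 0)
1/(1/(√(-474123 - 424568)) + M(f(12, -29))) = 1/(1/(√(-474123 - 424568)) + 0) = 1/(1/(√(-898691)) + 0) = 1/(1/(I*√898691) + 0) = 1/(-I*√898691/898691 + 0) = 1/(-I*√898691/898691) = I*√898691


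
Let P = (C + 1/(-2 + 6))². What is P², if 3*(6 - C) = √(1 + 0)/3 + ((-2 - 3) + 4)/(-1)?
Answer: 1908029761/1679616 ≈ 1136.0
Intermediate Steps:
C = 50/9 (C = 6 - (√(1 + 0)/3 + ((-2 - 3) + 4)/(-1))/3 = 6 - (√1*(⅓) + (-5 + 4)*(-1))/3 = 6 - (1*(⅓) - 1*(-1))/3 = 6 - (⅓ + 1)/3 = 6 - ⅓*4/3 = 6 - 4/9 = 50/9 ≈ 5.5556)
P = 43681/1296 (P = (50/9 + 1/(-2 + 6))² = (50/9 + 1/4)² = (50/9 + ¼)² = (209/36)² = 43681/1296 ≈ 33.704)
P² = (43681/1296)² = 1908029761/1679616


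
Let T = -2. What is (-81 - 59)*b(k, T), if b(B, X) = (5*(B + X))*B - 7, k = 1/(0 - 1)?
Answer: -1120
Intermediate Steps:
k = -1 (k = 1/(-1) = 1*(-1) = -1)
b(B, X) = -7 + B*(5*B + 5*X) (b(B, X) = (5*B + 5*X)*B - 7 = B*(5*B + 5*X) - 7 = -7 + B*(5*B + 5*X))
(-81 - 59)*b(k, T) = (-81 - 59)*(-7 + 5*(-1)² + 5*(-1)*(-2)) = -140*(-7 + 5*1 + 10) = -140*(-7 + 5 + 10) = -140*8 = -1120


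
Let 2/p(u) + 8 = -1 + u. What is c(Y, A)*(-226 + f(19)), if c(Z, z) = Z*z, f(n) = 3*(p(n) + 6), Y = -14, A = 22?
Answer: 319396/5 ≈ 63879.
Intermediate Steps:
p(u) = 2/(-9 + u) (p(u) = 2/(-8 + (-1 + u)) = 2/(-9 + u))
f(n) = 18 + 6/(-9 + n) (f(n) = 3*(2/(-9 + n) + 6) = 3*(6 + 2/(-9 + n)) = 18 + 6/(-9 + n))
c(Y, A)*(-226 + f(19)) = (-14*22)*(-226 + 6*(-26 + 3*19)/(-9 + 19)) = -308*(-226 + 6*(-26 + 57)/10) = -308*(-226 + 6*(1/10)*31) = -308*(-226 + 93/5) = -308*(-1037/5) = 319396/5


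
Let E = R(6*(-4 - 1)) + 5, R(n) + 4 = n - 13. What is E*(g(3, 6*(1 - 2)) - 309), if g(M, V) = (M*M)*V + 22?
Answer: 14322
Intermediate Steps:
R(n) = -17 + n (R(n) = -4 + (n - 13) = -4 + (-13 + n) = -17 + n)
E = -42 (E = (-17 + 6*(-4 - 1)) + 5 = (-17 + 6*(-5)) + 5 = (-17 - 30) + 5 = -47 + 5 = -42)
g(M, V) = 22 + V*M² (g(M, V) = M²*V + 22 = V*M² + 22 = 22 + V*M²)
E*(g(3, 6*(1 - 2)) - 309) = -42*((22 + (6*(1 - 2))*3²) - 309) = -42*((22 + (6*(-1))*9) - 309) = -42*((22 - 6*9) - 309) = -42*((22 - 54) - 309) = -42*(-32 - 309) = -42*(-341) = 14322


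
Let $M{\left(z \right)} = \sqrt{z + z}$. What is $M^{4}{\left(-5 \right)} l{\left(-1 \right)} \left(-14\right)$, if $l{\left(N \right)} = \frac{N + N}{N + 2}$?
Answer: $2800$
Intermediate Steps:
$l{\left(N \right)} = \frac{2 N}{2 + N}$
$M{\left(z \right)} = \sqrt{2} \sqrt{z}$ ($M{\left(z \right)} = \sqrt{2 z} = \sqrt{2} \sqrt{z}$)
$M^{4}{\left(-5 \right)} l{\left(-1 \right)} \left(-14\right) = \left(\sqrt{2} \sqrt{-5}\right)^{4} \cdot 2 \left(-1\right) \frac{1}{2 - 1} \left(-14\right) = \left(\sqrt{2} i \sqrt{5}\right)^{4} \cdot 2 \left(-1\right) 1^{-1} \left(-14\right) = \left(i \sqrt{10}\right)^{4} \cdot 2 \left(-1\right) 1 \left(-14\right) = 100 \left(-2\right) \left(-14\right) = \left(-200\right) \left(-14\right) = 2800$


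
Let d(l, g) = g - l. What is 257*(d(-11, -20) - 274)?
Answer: -72731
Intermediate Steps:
257*(d(-11, -20) - 274) = 257*((-20 - 1*(-11)) - 274) = 257*((-20 + 11) - 274) = 257*(-9 - 274) = 257*(-283) = -72731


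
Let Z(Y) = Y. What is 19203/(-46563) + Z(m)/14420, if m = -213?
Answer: -95608393/223812820 ≈ -0.42718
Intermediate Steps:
19203/(-46563) + Z(m)/14420 = 19203/(-46563) - 213/14420 = 19203*(-1/46563) - 213*1/14420 = -6401/15521 - 213/14420 = -95608393/223812820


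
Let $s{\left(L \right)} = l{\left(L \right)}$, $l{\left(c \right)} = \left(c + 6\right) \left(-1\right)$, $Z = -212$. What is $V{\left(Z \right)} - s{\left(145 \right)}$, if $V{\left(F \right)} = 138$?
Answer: $289$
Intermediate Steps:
$l{\left(c \right)} = -6 - c$ ($l{\left(c \right)} = \left(6 + c\right) \left(-1\right) = -6 - c$)
$s{\left(L \right)} = -6 - L$
$V{\left(Z \right)} - s{\left(145 \right)} = 138 - \left(-6 - 145\right) = 138 - -151 = 138 + 151 = 289$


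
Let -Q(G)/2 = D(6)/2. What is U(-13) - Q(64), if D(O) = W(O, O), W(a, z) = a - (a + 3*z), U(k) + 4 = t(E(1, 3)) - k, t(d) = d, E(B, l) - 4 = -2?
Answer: -7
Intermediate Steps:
E(B, l) = 2 (E(B, l) = 4 - 2 = 2)
U(k) = -2 - k (U(k) = -4 + (2 - k) = -2 - k)
W(a, z) = -3*z (W(a, z) = a + (-a - 3*z) = -3*z)
D(O) = -3*O
Q(G) = 18 (Q(G) = -2*(-3*6)/2 = -(-36)/2 = -2*(-9) = 18)
U(-13) - Q(64) = (-2 - 1*(-13)) - 1*18 = (-2 + 13) - 18 = 11 - 18 = -7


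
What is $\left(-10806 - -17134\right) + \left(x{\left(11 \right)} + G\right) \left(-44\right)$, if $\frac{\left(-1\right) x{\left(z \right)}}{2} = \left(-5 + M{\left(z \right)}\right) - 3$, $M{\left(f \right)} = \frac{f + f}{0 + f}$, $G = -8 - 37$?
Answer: $7780$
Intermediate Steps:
$G = -45$
$M{\left(f \right)} = 2$ ($M{\left(f \right)} = \frac{2 f}{f} = 2$)
$x{\left(z \right)} = 12$ ($x{\left(z \right)} = - 2 \left(\left(-5 + 2\right) - 3\right) = - 2 \left(-3 - 3\right) = \left(-2\right) \left(-6\right) = 12$)
$\left(-10806 - -17134\right) + \left(x{\left(11 \right)} + G\right) \left(-44\right) = \left(-10806 - -17134\right) + \left(12 - 45\right) \left(-44\right) = \left(-10806 + 17134\right) - -1452 = 6328 + 1452 = 7780$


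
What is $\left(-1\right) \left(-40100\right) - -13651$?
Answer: $53751$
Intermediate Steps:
$\left(-1\right) \left(-40100\right) - -13651 = 40100 + 13651 = 53751$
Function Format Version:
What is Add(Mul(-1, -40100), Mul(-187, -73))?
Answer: 53751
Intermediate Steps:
Add(Mul(-1, -40100), Mul(-187, -73)) = Add(40100, 13651) = 53751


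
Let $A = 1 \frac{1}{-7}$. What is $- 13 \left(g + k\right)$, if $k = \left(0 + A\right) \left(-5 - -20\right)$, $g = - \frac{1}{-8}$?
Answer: $\frac{1469}{56} \approx 26.232$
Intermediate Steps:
$A = - \frac{1}{7}$ ($A = 1 \left(- \frac{1}{7}\right) = - \frac{1}{7} \approx -0.14286$)
$g = \frac{1}{8}$ ($g = \left(-1\right) \left(- \frac{1}{8}\right) = \frac{1}{8} \approx 0.125$)
$k = - \frac{15}{7}$ ($k = \left(0 - \frac{1}{7}\right) \left(-5 - -20\right) = - \frac{-5 + 20}{7} = \left(- \frac{1}{7}\right) 15 = - \frac{15}{7} \approx -2.1429$)
$- 13 \left(g + k\right) = - 13 \left(\frac{1}{8} - \frac{15}{7}\right) = \left(-13\right) \left(- \frac{113}{56}\right) = \frac{1469}{56}$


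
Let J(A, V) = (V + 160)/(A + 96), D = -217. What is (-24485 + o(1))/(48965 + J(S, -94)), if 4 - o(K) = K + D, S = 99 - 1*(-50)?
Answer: -5944925/11996491 ≈ -0.49556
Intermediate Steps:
S = 149 (S = 99 + 50 = 149)
J(A, V) = (160 + V)/(96 + A)
o(K) = 221 - K (o(K) = 4 - (K - 217) = 4 - (-217 + K) = 4 + (217 - K) = 221 - K)
(-24485 + o(1))/(48965 + J(S, -94)) = (-24485 + (221 - 1*1))/(48965 + (160 - 94)/(96 + 149)) = (-24485 + (221 - 1))/(48965 + 66/245) = (-24485 + 220)/(48965 + (1/245)*66) = -24265/(48965 + 66/245) = -24265/11996491/245 = -24265*245/11996491 = -5944925/11996491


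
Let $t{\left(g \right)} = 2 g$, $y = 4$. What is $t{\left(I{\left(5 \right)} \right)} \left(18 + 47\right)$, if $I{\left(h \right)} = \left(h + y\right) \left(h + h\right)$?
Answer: $11700$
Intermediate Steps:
$I{\left(h \right)} = 2 h \left(4 + h\right)$ ($I{\left(h \right)} = \left(h + 4\right) \left(h + h\right) = \left(4 + h\right) 2 h = 2 h \left(4 + h\right)$)
$t{\left(I{\left(5 \right)} \right)} \left(18 + 47\right) = 2 \cdot 2 \cdot 5 \left(4 + 5\right) \left(18 + 47\right) = 2 \cdot 2 \cdot 5 \cdot 9 \cdot 65 = 2 \cdot 90 \cdot 65 = 180 \cdot 65 = 11700$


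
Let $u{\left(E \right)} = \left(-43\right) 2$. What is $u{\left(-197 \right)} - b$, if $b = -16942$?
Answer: $16856$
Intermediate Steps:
$u{\left(E \right)} = -86$
$u{\left(-197 \right)} - b = -86 - -16942 = -86 + 16942 = 16856$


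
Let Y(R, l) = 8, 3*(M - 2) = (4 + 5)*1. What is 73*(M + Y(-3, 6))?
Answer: 949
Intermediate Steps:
M = 5 (M = 2 + ((4 + 5)*1)/3 = 2 + (9*1)/3 = 2 + (⅓)*9 = 2 + 3 = 5)
73*(M + Y(-3, 6)) = 73*(5 + 8) = 73*13 = 949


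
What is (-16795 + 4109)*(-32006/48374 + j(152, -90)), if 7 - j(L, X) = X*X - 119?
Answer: 2446915526726/24187 ≈ 1.0117e+8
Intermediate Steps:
j(L, X) = 126 - X**2 (j(L, X) = 7 - (X*X - 119) = 7 - (X**2 - 119) = 7 - (-119 + X**2) = 7 + (119 - X**2) = 126 - X**2)
(-16795 + 4109)*(-32006/48374 + j(152, -90)) = (-16795 + 4109)*(-32006/48374 + (126 - 1*(-90)**2)) = -12686*(-32006*1/48374 + (126 - 1*8100)) = -12686*(-16003/24187 + (126 - 8100)) = -12686*(-16003/24187 - 7974) = -12686*(-192883141/24187) = 2446915526726/24187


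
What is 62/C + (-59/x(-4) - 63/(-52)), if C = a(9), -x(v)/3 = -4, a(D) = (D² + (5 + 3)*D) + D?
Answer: -6997/2106 ≈ -3.3224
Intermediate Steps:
a(D) = D² + 9*D (a(D) = (D² + 8*D) + D = D² + 9*D)
x(v) = 12 (x(v) = -3*(-4) = 12)
C = 162 (C = 9*(9 + 9) = 9*18 = 162)
62/C + (-59/x(-4) - 63/(-52)) = 62/162 + (-59/12 - 63/(-52)) = 62*(1/162) + (-59*1/12 - 63*(-1/52)) = 31/81 + (-59/12 + 63/52) = 31/81 - 289/78 = -6997/2106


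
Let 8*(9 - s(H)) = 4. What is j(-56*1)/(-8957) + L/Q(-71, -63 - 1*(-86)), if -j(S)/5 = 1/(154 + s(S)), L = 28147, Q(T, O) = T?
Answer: -16387323993/41336555 ≈ -396.44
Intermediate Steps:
s(H) = 17/2 (s(H) = 9 - ⅛*4 = 9 - ½ = 17/2)
j(S) = -2/65 (j(S) = -5/(154 + 17/2) = -5/325/2 = -5*2/325 = -2/65)
j(-56*1)/(-8957) + L/Q(-71, -63 - 1*(-86)) = -2/65/(-8957) + 28147/(-71) = -2/65*(-1/8957) + 28147*(-1/71) = 2/582205 - 28147/71 = -16387323993/41336555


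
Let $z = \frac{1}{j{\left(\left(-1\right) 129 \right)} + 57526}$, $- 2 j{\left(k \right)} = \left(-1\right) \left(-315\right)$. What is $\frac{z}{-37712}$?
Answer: $- \frac{1}{2163480872} \approx -4.6222 \cdot 10^{-10}$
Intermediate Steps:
$j{\left(k \right)} = - \frac{315}{2}$ ($j{\left(k \right)} = - \frac{\left(-1\right) \left(-315\right)}{2} = \left(- \frac{1}{2}\right) 315 = - \frac{315}{2}$)
$z = \frac{2}{114737}$ ($z = \frac{1}{- \frac{315}{2} + 57526} = \frac{1}{\frac{114737}{2}} = \frac{2}{114737} \approx 1.7431 \cdot 10^{-5}$)
$\frac{z}{-37712} = \frac{2}{114737 \left(-37712\right)} = \frac{2}{114737} \left(- \frac{1}{37712}\right) = - \frac{1}{2163480872}$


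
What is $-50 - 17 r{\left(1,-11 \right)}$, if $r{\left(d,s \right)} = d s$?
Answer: $137$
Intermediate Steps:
$-50 - 17 r{\left(1,-11 \right)} = -50 - 17 \cdot 1 \left(-11\right) = -50 - -187 = -50 + 187 = 137$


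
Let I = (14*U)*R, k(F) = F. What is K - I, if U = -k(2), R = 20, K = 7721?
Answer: 8281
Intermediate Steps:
U = -2 (U = -1*2 = -2)
I = -560 (I = (14*(-2))*20 = -28*20 = -560)
K - I = 7721 - 1*(-560) = 7721 + 560 = 8281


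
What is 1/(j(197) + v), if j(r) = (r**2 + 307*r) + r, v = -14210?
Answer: 1/85275 ≈ 1.1727e-5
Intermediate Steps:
j(r) = r**2 + 308*r
1/(j(197) + v) = 1/(197*(308 + 197) - 14210) = 1/(197*505 - 14210) = 1/(99485 - 14210) = 1/85275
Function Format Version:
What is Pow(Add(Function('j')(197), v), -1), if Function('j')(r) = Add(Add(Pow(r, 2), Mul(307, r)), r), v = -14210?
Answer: Rational(1, 85275) ≈ 1.1727e-5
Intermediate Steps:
Function('j')(r) = Add(Pow(r, 2), Mul(308, r))
Pow(Add(Function('j')(197), v), -1) = Pow(Add(Mul(197, Add(308, 197)), -14210), -1) = Pow(Add(Mul(197, 505), -14210), -1) = Pow(Add(99485, -14210), -1) = Pow(85275, -1) = Rational(1, 85275)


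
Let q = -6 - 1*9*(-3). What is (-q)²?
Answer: 441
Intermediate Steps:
q = 21 (q = -6 - 9*(-3) = -6 + 27 = 21)
(-q)² = (-1*21)² = (-21)² = 441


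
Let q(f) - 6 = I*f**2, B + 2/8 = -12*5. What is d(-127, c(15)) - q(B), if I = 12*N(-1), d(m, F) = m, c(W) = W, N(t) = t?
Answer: 173711/4 ≈ 43428.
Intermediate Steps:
B = -241/4 (B = -1/4 - 12*5 = -1/4 - 60 = -241/4 ≈ -60.250)
I = -12 (I = 12*(-1) = -12)
q(f) = 6 - 12*f**2
d(-127, c(15)) - q(B) = -127 - (6 - 12*(-241/4)**2) = -127 - (6 - 12*58081/16) = -127 - (6 - 174243/4) = -127 - 1*(-174219/4) = -127 + 174219/4 = 173711/4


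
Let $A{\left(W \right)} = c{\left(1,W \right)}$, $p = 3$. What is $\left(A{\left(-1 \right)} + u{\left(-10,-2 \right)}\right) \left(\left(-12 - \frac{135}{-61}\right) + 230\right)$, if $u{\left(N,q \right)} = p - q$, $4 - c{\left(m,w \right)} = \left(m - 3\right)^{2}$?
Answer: $\frac{67165}{61} \approx 1101.1$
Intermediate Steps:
$c{\left(m,w \right)} = 4 - \left(-3 + m\right)^{2}$ ($c{\left(m,w \right)} = 4 - \left(m - 3\right)^{2} = 4 - \left(-3 + m\right)^{2}$)
$A{\left(W \right)} = 0$ ($A{\left(W \right)} = 4 - \left(-3 + 1\right)^{2} = 4 - \left(-2\right)^{2} = 4 - 4 = 0$)
$u{\left(N,q \right)} = 3 - q$
$\left(A{\left(-1 \right)} + u{\left(-10,-2 \right)}\right) \left(\left(-12 - \frac{135}{-61}\right) + 230\right) = \left(0 + \left(3 - -2\right)\right) \left(\left(-12 - \frac{135}{-61}\right) + 230\right) = \left(0 + \left(3 + 2\right)\right) \left(\left(-12 - - \frac{135}{61}\right) + 230\right) = \left(0 + 5\right) \left(\left(-12 + \frac{135}{61}\right) + 230\right) = 5 \left(- \frac{597}{61} + 230\right) = 5 \cdot \frac{13433}{61} = \frac{67165}{61}$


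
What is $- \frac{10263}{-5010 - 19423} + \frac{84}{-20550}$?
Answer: $\frac{34808713}{83683025} \approx 0.41596$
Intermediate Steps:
$- \frac{10263}{-5010 - 19423} + \frac{84}{-20550} = - \frac{10263}{-5010 - 19423} + 84 \left(- \frac{1}{20550}\right) = - \frac{10263}{-24433} - \frac{14}{3425} = \left(-10263\right) \left(- \frac{1}{24433}\right) - \frac{14}{3425} = \frac{10263}{24433} - \frac{14}{3425} = \frac{34808713}{83683025}$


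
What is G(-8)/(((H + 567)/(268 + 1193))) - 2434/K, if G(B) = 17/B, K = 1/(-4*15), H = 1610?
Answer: 2543407803/17416 ≈ 1.4604e+5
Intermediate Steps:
K = -1/60 (K = 1/(-60) = -1/60 ≈ -0.016667)
G(-8)/(((H + 567)/(268 + 1193))) - 2434/K = (17/(-8))/(((1610 + 567)/(268 + 1193))) - 2434/(-1/60) = (17*(-⅛))/((2177/1461)) - 2434*(-60) = -17/(8*(2177*(1/1461))) + 146040 = -17/(8*2177/1461) + 146040 = -17/8*1461/2177 + 146040 = -24837/17416 + 146040 = 2543407803/17416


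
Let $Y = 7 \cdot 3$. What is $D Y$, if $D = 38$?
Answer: $798$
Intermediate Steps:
$Y = 21$
$D Y = 38 \cdot 21 = 798$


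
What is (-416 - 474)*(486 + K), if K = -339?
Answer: -130830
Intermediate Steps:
(-416 - 474)*(486 + K) = (-416 - 474)*(486 - 339) = -890*147 = -130830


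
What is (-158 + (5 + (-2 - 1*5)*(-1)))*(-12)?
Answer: 1752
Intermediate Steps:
(-158 + (5 + (-2 - 1*5)*(-1)))*(-12) = (-158 + (5 + (-2 - 5)*(-1)))*(-12) = (-158 + (5 - 7*(-1)))*(-12) = (-158 + (5 + 7))*(-12) = (-158 + 12)*(-12) = -146*(-12) = 1752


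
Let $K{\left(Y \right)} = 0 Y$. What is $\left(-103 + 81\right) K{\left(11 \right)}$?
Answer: $0$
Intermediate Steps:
$K{\left(Y \right)} = 0$
$\left(-103 + 81\right) K{\left(11 \right)} = \left(-103 + 81\right) 0 = \left(-22\right) 0 = 0$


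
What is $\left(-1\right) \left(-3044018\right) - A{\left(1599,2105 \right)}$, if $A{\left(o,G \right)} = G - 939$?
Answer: $3042852$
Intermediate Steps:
$A{\left(o,G \right)} = -939 + G$
$\left(-1\right) \left(-3044018\right) - A{\left(1599,2105 \right)} = \left(-1\right) \left(-3044018\right) - \left(-939 + 2105\right) = 3044018 - 1166 = 3042852$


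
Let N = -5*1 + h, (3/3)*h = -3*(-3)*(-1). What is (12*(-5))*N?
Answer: 840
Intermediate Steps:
h = -9 (h = -3*(-3)*(-1) = 9*(-1) = -9)
N = -14 (N = -5*1 - 9 = -5 - 9 = -14)
(12*(-5))*N = (12*(-5))*(-14) = -60*(-14) = 840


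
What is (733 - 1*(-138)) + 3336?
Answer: 4207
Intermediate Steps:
(733 - 1*(-138)) + 3336 = (733 + 138) + 3336 = 871 + 3336 = 4207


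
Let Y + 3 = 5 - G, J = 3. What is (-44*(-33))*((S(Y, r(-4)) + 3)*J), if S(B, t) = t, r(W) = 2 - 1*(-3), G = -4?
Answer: 34848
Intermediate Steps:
r(W) = 5 (r(W) = 2 + 3 = 5)
Y = 6 (Y = -3 + (5 - 1*(-4)) = -3 + (5 + 4) = -3 + 9 = 6)
(-44*(-33))*((S(Y, r(-4)) + 3)*J) = (-44*(-33))*((5 + 3)*3) = 1452*(8*3) = 1452*24 = 34848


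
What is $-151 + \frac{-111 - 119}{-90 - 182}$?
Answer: $- \frac{20421}{136} \approx -150.15$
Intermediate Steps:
$-151 + \frac{-111 - 119}{-90 - 182} = -151 - \frac{230}{-272} = -151 - - \frac{115}{136} = -151 + \frac{115}{136} = - \frac{20421}{136}$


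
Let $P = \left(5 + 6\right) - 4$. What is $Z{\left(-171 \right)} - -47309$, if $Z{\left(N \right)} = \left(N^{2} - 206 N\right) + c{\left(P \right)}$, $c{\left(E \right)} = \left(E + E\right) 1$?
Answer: $111790$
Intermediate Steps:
$P = 7$ ($P = 11 - 4 = 7$)
$c{\left(E \right)} = 2 E$ ($c{\left(E \right)} = 2 E 1 = 2 E$)
$Z{\left(N \right)} = 14 + N^{2} - 206 N$ ($Z{\left(N \right)} = \left(N^{2} - 206 N\right) + 2 \cdot 7 = \left(N^{2} - 206 N\right) + 14 = 14 + N^{2} - 206 N$)
$Z{\left(-171 \right)} - -47309 = \left(14 + \left(-171\right)^{2} - -35226\right) - -47309 = \left(14 + 29241 + 35226\right) + 47309 = 64481 + 47309 = 111790$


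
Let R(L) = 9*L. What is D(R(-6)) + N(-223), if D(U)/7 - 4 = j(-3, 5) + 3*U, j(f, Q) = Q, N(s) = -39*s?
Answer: 7626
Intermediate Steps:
D(U) = 63 + 21*U (D(U) = 28 + 7*(5 + 3*U) = 28 + (35 + 21*U) = 63 + 21*U)
D(R(-6)) + N(-223) = (63 + 21*(9*(-6))) - 39*(-223) = (63 + 21*(-54)) + 8697 = (63 - 1134) + 8697 = -1071 + 8697 = 7626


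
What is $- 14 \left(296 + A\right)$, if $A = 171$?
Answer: $-6538$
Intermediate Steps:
$- 14 \left(296 + A\right) = - 14 \left(296 + 171\right) = \left(-14\right) 467 = -6538$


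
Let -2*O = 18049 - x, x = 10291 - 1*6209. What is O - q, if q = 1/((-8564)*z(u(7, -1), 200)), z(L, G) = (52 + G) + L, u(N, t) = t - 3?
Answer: -14832060111/2123872 ≈ -6983.5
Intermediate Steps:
u(N, t) = -3 + t
z(L, G) = 52 + G + L
x = 4082 (x = 10291 - 6209 = 4082)
O = -13967/2 (O = -(18049 - 1*4082)/2 = -(18049 - 4082)/2 = -½*13967 = -13967/2 ≈ -6983.5)
q = -1/2123872 (q = 1/((-8564)*(52 + 200 + (-3 - 1))) = -1/(8564*(52 + 200 - 4)) = -1/8564/248 = -1/8564*1/248 = -1/2123872 ≈ -4.7084e-7)
O - q = -13967/2 - 1*(-1/2123872) = -13967/2 + 1/2123872 = -14832060111/2123872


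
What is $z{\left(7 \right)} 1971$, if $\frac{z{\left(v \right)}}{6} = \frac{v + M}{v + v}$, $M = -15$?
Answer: $- \frac{47304}{7} \approx -6757.7$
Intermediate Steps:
$z{\left(v \right)} = \frac{3 \left(-15 + v\right)}{v}$ ($z{\left(v \right)} = 6 \frac{v - 15}{v + v} = 6 \frac{-15 + v}{2 v} = \frac{3 \left(-15 + v\right)}{v}$)
$z{\left(7 \right)} 1971 = \left(3 - \frac{45}{7}\right) 1971 = \left(- \frac{24}{7}\right) 1971 = - \frac{47304}{7}$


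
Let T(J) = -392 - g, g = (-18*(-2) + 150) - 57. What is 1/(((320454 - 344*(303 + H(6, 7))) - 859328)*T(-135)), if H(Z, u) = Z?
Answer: 1/336133570 ≈ 2.9750e-9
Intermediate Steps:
g = 129 (g = (36 + 150) - 57 = 186 - 57 = 129)
T(J) = -521 (T(J) = -392 - 1*129 = -392 - 129 = -521)
1/(((320454 - 344*(303 + H(6, 7))) - 859328)*T(-135)) = 1/((320454 - 344*(303 + 6)) - 859328*(-521)) = -1/521/((320454 - 344*309) - 859328) = -1/521/((320454 - 1*106296) - 859328) = -1/521/((320454 - 106296) - 859328) = -1/521/(214158 - 859328) = -1/521/(-645170) = -1/645170*(-1/521) = 1/336133570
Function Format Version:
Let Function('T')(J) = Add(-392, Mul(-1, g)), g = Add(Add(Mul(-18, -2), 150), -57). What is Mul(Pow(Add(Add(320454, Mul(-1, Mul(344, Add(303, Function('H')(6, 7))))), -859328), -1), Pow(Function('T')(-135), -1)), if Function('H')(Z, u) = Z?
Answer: Rational(1, 336133570) ≈ 2.9750e-9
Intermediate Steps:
g = 129 (g = Add(Add(36, 150), -57) = Add(186, -57) = 129)
Function('T')(J) = -521 (Function('T')(J) = Add(-392, Mul(-1, 129)) = Add(-392, -129) = -521)
Mul(Pow(Add(Add(320454, Mul(-1, Mul(344, Add(303, Function('H')(6, 7))))), -859328), -1), Pow(Function('T')(-135), -1)) = Mul(Pow(Add(Add(320454, Mul(-1, Mul(344, Add(303, 6)))), -859328), -1), Pow(-521, -1)) = Mul(Pow(Add(Add(320454, Mul(-1, Mul(344, 309))), -859328), -1), Rational(-1, 521)) = Mul(Pow(Add(Add(320454, Mul(-1, 106296)), -859328), -1), Rational(-1, 521)) = Mul(Pow(Add(Add(320454, -106296), -859328), -1), Rational(-1, 521)) = Mul(Pow(Add(214158, -859328), -1), Rational(-1, 521)) = Mul(Pow(-645170, -1), Rational(-1, 521)) = Mul(Rational(-1, 645170), Rational(-1, 521)) = Rational(1, 336133570)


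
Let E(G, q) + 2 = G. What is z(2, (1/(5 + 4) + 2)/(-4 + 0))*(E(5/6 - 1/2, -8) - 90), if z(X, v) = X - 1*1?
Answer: -275/3 ≈ -91.667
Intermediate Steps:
E(G, q) = -2 + G
z(X, v) = -1 + X (z(X, v) = X - 1 = -1 + X)
z(2, (1/(5 + 4) + 2)/(-4 + 0))*(E(5/6 - 1/2, -8) - 90) = (-1 + 2)*((-2 + (5/6 - 1/2)) - 90) = 1*((-2 + (5*(⅙) - 1*½)) - 90) = 1*((-2 + (⅚ - ½)) - 90) = 1*((-2 + ⅓) - 90) = 1*(-5/3 - 90) = 1*(-275/3) = -275/3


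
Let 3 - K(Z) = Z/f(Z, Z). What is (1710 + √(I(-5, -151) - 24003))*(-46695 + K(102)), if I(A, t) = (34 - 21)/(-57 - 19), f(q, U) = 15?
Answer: -79854948 - 116747*I*√34660579/95 ≈ -7.9855e+7 - 7.235e+6*I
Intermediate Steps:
I(A, t) = -13/76 (I(A, t) = 13/(-76) = 13*(-1/76) = -13/76)
K(Z) = 3 - Z/15
(1710 + √(I(-5, -151) - 24003))*(-46695 + K(102)) = (1710 + √(-13/76 - 24003))*(-46695 + (3 - 1/15*102)) = (1710 + √(-1824241/76))*(-46695 + (3 - 34/5)) = (1710 + I*√34660579/38)*(-46695 - 19/5) = (1710 + I*√34660579/38)*(-233494/5) = -79854948 - 116747*I*√34660579/95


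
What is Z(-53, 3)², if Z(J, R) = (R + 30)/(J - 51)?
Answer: 1089/10816 ≈ 0.10068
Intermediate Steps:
Z(J, R) = (30 + R)/(-51 + J)
Z(-53, 3)² = ((30 + 3)/(-51 - 53))² = (33/(-104))² = (-1/104*33)² = (-33/104)² = 1089/10816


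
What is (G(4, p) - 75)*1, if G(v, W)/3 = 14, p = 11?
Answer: -33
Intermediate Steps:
G(v, W) = 42 (G(v, W) = 3*14 = 42)
(G(4, p) - 75)*1 = (42 - 75)*1 = -33*1 = -33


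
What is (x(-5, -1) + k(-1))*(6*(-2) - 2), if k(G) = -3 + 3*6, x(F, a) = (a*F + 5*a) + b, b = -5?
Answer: -140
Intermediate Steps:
x(F, a) = -5 + 5*a + F*a (x(F, a) = (a*F + 5*a) - 5 = (F*a + 5*a) - 5 = (5*a + F*a) - 5 = -5 + 5*a + F*a)
k(G) = 15 (k(G) = -3 + 18 = 15)
(x(-5, -1) + k(-1))*(6*(-2) - 2) = ((-5 + 5*(-1) - 5*(-1)) + 15)*(6*(-2) - 2) = ((-5 - 5 + 5) + 15)*(-12 - 2) = (-5 + 15)*(-14) = 10*(-14) = -140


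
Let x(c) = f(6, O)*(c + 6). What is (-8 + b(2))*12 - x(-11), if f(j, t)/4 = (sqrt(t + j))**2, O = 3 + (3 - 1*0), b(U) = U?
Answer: 168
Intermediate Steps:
O = 6 (O = 3 + (3 + 0) = 3 + 3 = 6)
f(j, t) = 4*j + 4*t (f(j, t) = 4*(sqrt(t + j))**2 = 4*(sqrt(j + t))**2 = 4*(j + t) = 4*j + 4*t)
x(c) = 288 + 48*c (x(c) = (4*6 + 4*6)*(c + 6) = (24 + 24)*(6 + c) = 48*(6 + c) = 288 + 48*c)
(-8 + b(2))*12 - x(-11) = (-8 + 2)*12 - (288 + 48*(-11)) = -6*12 - (288 - 528) = -72 - 1*(-240) = -72 + 240 = 168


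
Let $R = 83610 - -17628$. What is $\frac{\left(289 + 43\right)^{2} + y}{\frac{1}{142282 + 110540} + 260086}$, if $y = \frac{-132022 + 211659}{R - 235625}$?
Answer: $\frac{3744949400339922}{8836679364924191} \approx 0.4238$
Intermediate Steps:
$R = 101238$ ($R = 83610 + 17628 = 101238$)
$y = - \frac{79637}{134387}$ ($y = \frac{-132022 + 211659}{101238 - 235625} = \frac{79637}{-134387} = 79637 \left(- \frac{1}{134387}\right) = - \frac{79637}{134387} \approx -0.59259$)
$\frac{\left(289 + 43\right)^{2} + y}{\frac{1}{142282 + 110540} + 260086} = \frac{\left(289 + 43\right)^{2} - \frac{79637}{134387}}{\frac{1}{142282 + 110540} + 260086} = \frac{332^{2} - \frac{79637}{134387}}{\frac{1}{252822} + 260086} = \frac{110224 - \frac{79637}{134387}}{\frac{1}{252822} + 260086} = \frac{14812593051}{134387 \cdot \frac{65755462693}{252822}} = \frac{14812593051}{134387} \cdot \frac{252822}{65755462693} = \frac{3744949400339922}{8836679364924191}$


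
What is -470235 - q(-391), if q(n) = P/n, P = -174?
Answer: -183862059/391 ≈ -4.7024e+5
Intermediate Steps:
q(n) = -174/n
-470235 - q(-391) = -470235 - (-174)/(-391) = -470235 - (-174)*(-1)/391 = -470235 - 1*174/391 = -470235 - 174/391 = -183862059/391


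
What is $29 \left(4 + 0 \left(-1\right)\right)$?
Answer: $116$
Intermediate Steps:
$29 \left(4 + 0 \left(-1\right)\right) = 29 \left(4 + 0\right) = 29 \cdot 4 = 116$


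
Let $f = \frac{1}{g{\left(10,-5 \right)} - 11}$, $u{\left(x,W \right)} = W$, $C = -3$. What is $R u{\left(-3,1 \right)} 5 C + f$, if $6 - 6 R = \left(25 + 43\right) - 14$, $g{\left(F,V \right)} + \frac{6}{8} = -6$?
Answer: $\frac{8516}{71} \approx 119.94$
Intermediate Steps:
$g{\left(F,V \right)} = - \frac{27}{4}$ ($g{\left(F,V \right)} = - \frac{3}{4} - 6 = - \frac{27}{4}$)
$f = - \frac{4}{71}$ ($f = \frac{1}{- \frac{27}{4} - 11} = \frac{1}{- \frac{71}{4}} = - \frac{4}{71} \approx -0.056338$)
$R = -8$ ($R = 1 - \frac{\left(25 + 43\right) - 14}{6} = 1 - \frac{68 - 14}{6} = 1 - 9 = -8$)
$R u{\left(-3,1 \right)} 5 C + f = - 8 \cdot 1 \cdot 5 \left(-3\right) - \frac{4}{71} = - 8 \cdot 5 \left(-3\right) - \frac{4}{71} = \left(-8\right) \left(-15\right) - \frac{4}{71} = 120 - \frac{4}{71} = \frac{8516}{71}$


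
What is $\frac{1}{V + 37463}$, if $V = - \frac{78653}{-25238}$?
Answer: $\frac{25238}{945569847} \approx 2.6691 \cdot 10^{-5}$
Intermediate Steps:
$V = \frac{78653}{25238}$ ($V = \left(-78653\right) \left(- \frac{1}{25238}\right) = \frac{78653}{25238} \approx 3.1165$)
$\frac{1}{V + 37463} = \frac{1}{\frac{78653}{25238} + 37463} = \frac{1}{\frac{945569847}{25238}} = \frac{25238}{945569847}$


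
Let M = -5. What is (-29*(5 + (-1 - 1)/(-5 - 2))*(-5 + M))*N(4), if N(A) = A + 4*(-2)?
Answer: -42920/7 ≈ -6131.4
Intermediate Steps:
N(A) = -8 + A (N(A) = A - 8 = -8 + A)
(-29*(5 + (-1 - 1)/(-5 - 2))*(-5 + M))*N(4) = (-29*(5 + (-1 - 1)/(-5 - 2))*(-5 - 5))*(-8 + 4) = -29*(5 - 2/(-7))*(-10)*(-4) = -29*(5 - 2*(-⅐))*(-10)*(-4) = -29*(5 + 2/7)*(-10)*(-4) = -1073*(-10)/7*(-4) = -29*(-370/7)*(-4) = (10730/7)*(-4) = -42920/7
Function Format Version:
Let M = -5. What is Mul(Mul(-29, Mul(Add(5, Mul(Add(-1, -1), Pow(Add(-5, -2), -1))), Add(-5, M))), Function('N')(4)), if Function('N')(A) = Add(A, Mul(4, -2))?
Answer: Rational(-42920, 7) ≈ -6131.4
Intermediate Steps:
Function('N')(A) = Add(-8, A) (Function('N')(A) = Add(A, -8) = Add(-8, A))
Mul(Mul(-29, Mul(Add(5, Mul(Add(-1, -1), Pow(Add(-5, -2), -1))), Add(-5, M))), Function('N')(4)) = Mul(Mul(-29, Mul(Add(5, Mul(Add(-1, -1), Pow(Add(-5, -2), -1))), Add(-5, -5))), Add(-8, 4)) = Mul(Mul(-29, Mul(Add(5, Mul(-2, Pow(-7, -1))), -10)), -4) = Mul(Mul(-29, Mul(Add(5, Mul(-2, Rational(-1, 7))), -10)), -4) = Mul(Mul(-29, Mul(Add(5, Rational(2, 7)), -10)), -4) = Mul(Mul(-29, Mul(Rational(37, 7), -10)), -4) = Mul(Mul(-29, Rational(-370, 7)), -4) = Mul(Rational(10730, 7), -4) = Rational(-42920, 7)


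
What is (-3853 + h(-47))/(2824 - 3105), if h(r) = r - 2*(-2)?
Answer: 3896/281 ≈ 13.865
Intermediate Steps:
h(r) = 4 + r (h(r) = r + 4 = 4 + r)
(-3853 + h(-47))/(2824 - 3105) = (-3853 + (4 - 47))/(2824 - 3105) = (-3853 - 43)/(-281) = -3896*(-1/281) = 3896/281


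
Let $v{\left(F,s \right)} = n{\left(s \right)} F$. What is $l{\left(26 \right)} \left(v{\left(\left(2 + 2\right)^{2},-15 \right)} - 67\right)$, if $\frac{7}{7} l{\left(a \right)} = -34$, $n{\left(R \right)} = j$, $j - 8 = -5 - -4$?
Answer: $-1530$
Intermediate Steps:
$j = 7$ ($j = 8 - 1 = 7$)
$n{\left(R \right)} = 7$
$l{\left(a \right)} = -34$
$v{\left(F,s \right)} = 7 F$
$l{\left(26 \right)} \left(v{\left(\left(2 + 2\right)^{2},-15 \right)} - 67\right) = - 34 \left(7 \left(2 + 2\right)^{2} - 67\right) = - 34 \left(7 \cdot 4^{2} - 67\right) = - 34 \left(7 \cdot 16 - 67\right) = - 34 \left(112 - 67\right) = \left(-34\right) 45 = -1530$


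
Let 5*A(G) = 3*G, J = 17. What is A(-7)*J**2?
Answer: -6069/5 ≈ -1213.8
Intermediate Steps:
A(G) = 3*G/5 (A(G) = (3*G)/5 = 3*G/5)
A(-7)*J**2 = ((3/5)*(-7))*17**2 = -21/5*289 = -6069/5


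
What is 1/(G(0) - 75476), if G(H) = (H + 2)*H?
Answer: -1/75476 ≈ -1.3249e-5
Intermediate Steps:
G(H) = H*(2 + H) (G(H) = (2 + H)*H = H*(2 + H))
1/(G(0) - 75476) = 1/(0*(2 + 0) - 75476) = 1/(0*2 - 75476) = 1/(0 - 75476) = 1/(-75476) = -1/75476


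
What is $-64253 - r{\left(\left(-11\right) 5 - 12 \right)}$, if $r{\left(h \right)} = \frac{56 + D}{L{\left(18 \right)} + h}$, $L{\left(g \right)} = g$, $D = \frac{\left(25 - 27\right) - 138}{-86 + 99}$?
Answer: $- \frac{835277}{13} \approx -64252.0$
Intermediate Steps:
$D = - \frac{140}{13}$ ($D = \frac{\left(25 - 27\right) - 138}{13} = \left(-2 - 138\right) \frac{1}{13} = \left(-140\right) \frac{1}{13} = - \frac{140}{13} \approx -10.769$)
$r{\left(h \right)} = \frac{588}{13 \left(18 + h\right)}$ ($r{\left(h \right)} = \frac{56 - \frac{140}{13}}{18 + h} = \frac{588}{13 \left(18 + h\right)}$)
$-64253 - r{\left(\left(-11\right) 5 - 12 \right)} = -64253 - \frac{588}{13 \left(18 - 67\right)} = -64253 - \frac{588}{13 \left(-49\right)} = -64253 - \frac{588}{13} \left(- \frac{1}{49}\right) = -64253 - - \frac{12}{13} = -64253 + \frac{12}{13} = - \frac{835277}{13}$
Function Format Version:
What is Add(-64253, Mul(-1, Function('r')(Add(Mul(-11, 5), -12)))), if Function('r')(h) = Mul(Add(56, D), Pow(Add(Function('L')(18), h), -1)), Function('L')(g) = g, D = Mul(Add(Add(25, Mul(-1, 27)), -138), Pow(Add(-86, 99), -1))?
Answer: Rational(-835277, 13) ≈ -64252.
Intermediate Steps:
D = Rational(-140, 13) (D = Mul(Add(Add(25, -27), -138), Pow(13, -1)) = Mul(Add(-2, -138), Rational(1, 13)) = Mul(-140, Rational(1, 13)) = Rational(-140, 13) ≈ -10.769)
Function('r')(h) = Mul(Rational(588, 13), Pow(Add(18, h), -1)) (Function('r')(h) = Mul(Add(56, Rational(-140, 13)), Pow(Add(18, h), -1)) = Mul(Rational(588, 13), Pow(Add(18, h), -1)))
Add(-64253, Mul(-1, Function('r')(Add(Mul(-11, 5), -12)))) = Add(-64253, Mul(-1, Mul(Rational(588, 13), Pow(Add(18, Add(Mul(-11, 5), -12)), -1)))) = Add(-64253, Mul(-1, Mul(Rational(588, 13), Pow(Add(18, Add(-55, -12)), -1)))) = Add(-64253, Mul(-1, Mul(Rational(588, 13), Pow(Add(18, -67), -1)))) = Add(-64253, Mul(-1, Mul(Rational(588, 13), Pow(-49, -1)))) = Add(-64253, Mul(-1, Mul(Rational(588, 13), Rational(-1, 49)))) = Add(-64253, Mul(-1, Rational(-12, 13))) = Add(-64253, Rational(12, 13)) = Rational(-835277, 13)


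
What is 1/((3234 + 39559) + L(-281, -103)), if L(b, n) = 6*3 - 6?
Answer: 1/42805 ≈ 2.3362e-5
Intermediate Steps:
L(b, n) = 12 (L(b, n) = 18 - 6 = 12)
1/((3234 + 39559) + L(-281, -103)) = 1/((3234 + 39559) + 12) = 1/(42793 + 12) = 1/42805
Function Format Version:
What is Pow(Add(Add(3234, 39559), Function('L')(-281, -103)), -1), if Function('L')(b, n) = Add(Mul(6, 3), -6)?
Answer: Rational(1, 42805) ≈ 2.3362e-5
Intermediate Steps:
Function('L')(b, n) = 12 (Function('L')(b, n) = Add(18, -6) = 12)
Pow(Add(Add(3234, 39559), Function('L')(-281, -103)), -1) = Pow(Add(Add(3234, 39559), 12), -1) = Pow(Add(42793, 12), -1) = Pow(42805, -1) = Rational(1, 42805)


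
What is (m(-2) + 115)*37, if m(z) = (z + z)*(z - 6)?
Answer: 5439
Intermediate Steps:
m(z) = 2*z*(-6 + z) (m(z) = (2*z)*(-6 + z) = 2*z*(-6 + z))
(m(-2) + 115)*37 = (2*(-2)*(-6 - 2) + 115)*37 = (2*(-2)*(-8) + 115)*37 = (32 + 115)*37 = 147*37 = 5439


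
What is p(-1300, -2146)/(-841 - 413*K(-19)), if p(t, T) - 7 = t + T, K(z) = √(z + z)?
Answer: 2892199/7188903 - 1420307*I*√38/7188903 ≈ 0.40231 - 1.2179*I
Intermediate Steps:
K(z) = √2*√z (K(z) = √(2*z) = √2*√z)
p(t, T) = 7 + T + t (p(t, T) = 7 + (t + T) = 7 + (T + t) = 7 + T + t)
p(-1300, -2146)/(-841 - 413*K(-19)) = (7 - 2146 - 1300)/(-841 - 413*√2*√(-19)) = -3439/(-841 - 413*√2*I*√19) = -3439/(-841 - 413*I*√38)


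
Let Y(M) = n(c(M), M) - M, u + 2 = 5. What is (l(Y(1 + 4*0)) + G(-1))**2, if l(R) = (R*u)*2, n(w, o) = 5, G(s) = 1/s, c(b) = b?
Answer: 529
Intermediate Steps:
u = 3 (u = -2 + 5 = 3)
Y(M) = 5 - M
l(R) = 6*R (l(R) = (R*3)*2 = (3*R)*2 = 6*R)
(l(Y(1 + 4*0)) + G(-1))**2 = (6*(5 - (1 + 4*0)) + 1/(-1))**2 = (6*(5 - (1 + 0)) - 1)**2 = (6*(5 - 1*1) - 1)**2 = (6*(5 - 1) - 1)**2 = (6*4 - 1)**2 = (24 - 1)**2 = 23**2 = 529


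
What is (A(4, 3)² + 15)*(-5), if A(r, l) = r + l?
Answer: -320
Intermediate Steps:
A(r, l) = l + r
(A(4, 3)² + 15)*(-5) = ((3 + 4)² + 15)*(-5) = (7² + 15)*(-5) = (49 + 15)*(-5) = 64*(-5) = -320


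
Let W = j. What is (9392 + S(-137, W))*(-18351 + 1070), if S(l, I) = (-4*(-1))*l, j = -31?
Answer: -152833164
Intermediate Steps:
W = -31
S(l, I) = 4*l
(9392 + S(-137, W))*(-18351 + 1070) = (9392 + 4*(-137))*(-18351 + 1070) = (9392 - 548)*(-17281) = 8844*(-17281) = -152833164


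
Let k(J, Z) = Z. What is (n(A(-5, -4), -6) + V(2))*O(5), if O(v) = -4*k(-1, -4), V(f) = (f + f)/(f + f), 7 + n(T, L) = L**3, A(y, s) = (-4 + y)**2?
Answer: -3552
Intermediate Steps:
n(T, L) = -7 + L**3
V(f) = 1 (V(f) = (2*f)/((2*f)) = (2*f)*(1/(2*f)) = 1)
O(v) = 16 (O(v) = -4*(-4) = 16)
(n(A(-5, -4), -6) + V(2))*O(5) = ((-7 + (-6)**3) + 1)*16 = ((-7 - 216) + 1)*16 = (-223 + 1)*16 = -222*16 = -3552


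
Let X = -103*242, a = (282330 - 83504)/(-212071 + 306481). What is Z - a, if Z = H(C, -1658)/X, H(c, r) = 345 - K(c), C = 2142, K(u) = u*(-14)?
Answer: -3909837703/1176631830 ≈ -3.3229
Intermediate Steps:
a = 99413/47205 (a = 198826/94410 = 198826*(1/94410) = 99413/47205 ≈ 2.1060)
K(u) = -14*u
H(c, r) = 345 + 14*c (H(c, r) = 345 - (-14)*c = 345 + 14*c)
X = -24926
Z = -30333/24926 (Z = (345 + 14*2142)/(-24926) = (345 + 29988)*(-1/24926) = 30333*(-1/24926) = -30333/24926 ≈ -1.2169)
Z - a = -30333/24926 - 1*99413/47205 = -30333/24926 - 99413/47205 = -3909837703/1176631830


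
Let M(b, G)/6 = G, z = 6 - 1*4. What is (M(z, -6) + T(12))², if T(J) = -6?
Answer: 1764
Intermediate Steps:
z = 2 (z = 6 - 4 = 2)
M(b, G) = 6*G
(M(z, -6) + T(12))² = (6*(-6) - 6)² = (-36 - 6)² = (-42)² = 1764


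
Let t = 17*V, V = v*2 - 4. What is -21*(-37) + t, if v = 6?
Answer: 913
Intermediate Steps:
V = 8 (V = 6*2 - 4 = 12 - 4 = 8)
t = 136 (t = 17*8 = 136)
-21*(-37) + t = -21*(-37) + 136 = 777 + 136 = 913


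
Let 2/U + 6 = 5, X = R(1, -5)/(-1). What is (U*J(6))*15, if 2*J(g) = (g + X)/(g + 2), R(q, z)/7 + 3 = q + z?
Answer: -825/8 ≈ -103.13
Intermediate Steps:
R(q, z) = -21 + 7*q + 7*z (R(q, z) = -21 + 7*(q + z) = -21 + (7*q + 7*z) = -21 + 7*q + 7*z)
X = 49 (X = (-21 + 7*1 + 7*(-5))/(-1) = (-21 + 7 - 35)*(-1) = -49*(-1) = 49)
U = -2 (U = 2/(-6 + 5) = 2/(-1) = 2*(-1) = -2)
J(g) = (49 + g)/(2*(2 + g)) (J(g) = ((g + 49)/(g + 2))/2 = ((49 + g)/(2 + g))/2 = (49 + g)/(2*(2 + g)))
(U*J(6))*15 = -(49 + 6)/(2 + 6)*15 = -55/8*15 = -825/8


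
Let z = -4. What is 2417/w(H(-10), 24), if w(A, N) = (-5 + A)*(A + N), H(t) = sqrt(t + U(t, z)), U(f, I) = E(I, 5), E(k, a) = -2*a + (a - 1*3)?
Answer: -55591/4257 - 45923*I*sqrt(2)/8514 ≈ -13.059 - 7.628*I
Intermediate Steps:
E(k, a) = -3 - a (E(k, a) = -2*a + (a - 3) = -2*a + (-3 + a) = -3 - a)
U(f, I) = -8 (U(f, I) = -3 - 1*5 = -3 - 5 = -8)
H(t) = sqrt(-8 + t) (H(t) = sqrt(t - 8) = sqrt(-8 + t))
2417/w(H(-10), 24) = 2417/((sqrt(-8 - 10))**2 - 5*sqrt(-8 - 10) - 5*24 + sqrt(-8 - 10)*24) = 2417/((sqrt(-18))**2 - 15*I*sqrt(2) - 120 + sqrt(-18)*24) = 2417/((3*I*sqrt(2))**2 - 15*I*sqrt(2) - 120 + (3*I*sqrt(2))*24) = 2417/(-18 - 15*I*sqrt(2) - 120 + 72*I*sqrt(2)) = 2417/(-138 + 57*I*sqrt(2))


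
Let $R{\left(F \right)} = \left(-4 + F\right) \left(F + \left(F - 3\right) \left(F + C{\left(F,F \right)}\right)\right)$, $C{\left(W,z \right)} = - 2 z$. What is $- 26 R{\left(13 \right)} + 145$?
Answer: $27523$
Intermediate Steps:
$R{\left(F \right)} = \left(-4 + F\right) \left(F - F \left(-3 + F\right)\right)$ ($R{\left(F \right)} = \left(-4 + F\right) \left(F + \left(F - 3\right) \left(F - 2 F\right)\right) = \left(-4 + F\right) \left(F + \left(-3 + F\right) \left(- F\right)\right) = \left(-4 + F\right) \left(F - F \left(-3 + F\right)\right)$)
$- 26 R{\left(13 \right)} + 145 = - 26 \cdot 13 \left(-16 - 13^{2} + 8 \cdot 13\right) + 145 = - 26 \cdot 13 \left(-16 - 169 + 104\right) + 145 = - 26 \cdot 13 \left(-81\right) + 145 = \left(-26\right) \left(-1053\right) + 145 = 27378 + 145 = 27523$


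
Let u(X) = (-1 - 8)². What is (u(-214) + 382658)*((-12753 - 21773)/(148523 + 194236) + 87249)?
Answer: 187638393736535/5619 ≈ 3.3394e+10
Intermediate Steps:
u(X) = 81 (u(X) = (-9)² = 81)
(u(-214) + 382658)*((-12753 - 21773)/(148523 + 194236) + 87249) = (81 + 382658)*((-12753 - 21773)/(148523 + 194236) + 87249) = 382739*(-34526/342759 + 87249) = 382739*(-34526*1/342759 + 87249) = 382739*(-566/5619 + 87249) = 382739*(490251565/5619) = 187638393736535/5619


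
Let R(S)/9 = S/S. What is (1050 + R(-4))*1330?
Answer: 1408470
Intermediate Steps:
R(S) = 9 (R(S) = 9*(S/S) = 9*1 = 9)
(1050 + R(-4))*1330 = (1050 + 9)*1330 = 1059*1330 = 1408470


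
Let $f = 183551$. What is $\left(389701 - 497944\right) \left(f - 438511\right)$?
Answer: $27597635280$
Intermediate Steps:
$\left(389701 - 497944\right) \left(f - 438511\right) = \left(389701 - 497944\right) \left(183551 - 438511\right) = \left(-108243\right) \left(-254960\right) = 27597635280$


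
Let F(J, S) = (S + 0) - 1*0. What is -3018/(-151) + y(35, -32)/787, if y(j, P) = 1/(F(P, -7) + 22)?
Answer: 35627641/1782555 ≈ 19.987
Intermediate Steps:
F(J, S) = S (F(J, S) = S + 0 = S)
y(j, P) = 1/15 (y(j, P) = 1/(-7 + 22) = 1/15)
-3018/(-151) + y(35, -32)/787 = -3018/(-151) + (1/15)/787 = -3018*(-1/151) + (1/15)*(1/787) = 3018/151 + 1/11805 = 35627641/1782555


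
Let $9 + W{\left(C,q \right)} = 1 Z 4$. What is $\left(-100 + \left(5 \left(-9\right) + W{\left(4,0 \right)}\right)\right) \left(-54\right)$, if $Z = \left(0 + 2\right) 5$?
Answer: $6156$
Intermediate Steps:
$Z = 10$ ($Z = 2 \cdot 5 = 10$)
$W{\left(C,q \right)} = 31$ ($W{\left(C,q \right)} = -9 + 1 \cdot 10 \cdot 4 = -9 + 10 \cdot 4 = -9 + 40 = 31$)
$\left(-100 + \left(5 \left(-9\right) + W{\left(4,0 \right)}\right)\right) \left(-54\right) = \left(-100 + \left(5 \left(-9\right) + 31\right)\right) \left(-54\right) = \left(-100 + \left(-45 + 31\right)\right) \left(-54\right) = \left(-100 - 14\right) \left(-54\right) = \left(-114\right) \left(-54\right) = 6156$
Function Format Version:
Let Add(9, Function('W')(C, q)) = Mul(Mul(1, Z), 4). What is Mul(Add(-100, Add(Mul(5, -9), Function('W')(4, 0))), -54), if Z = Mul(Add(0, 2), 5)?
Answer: 6156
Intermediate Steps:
Z = 10 (Z = Mul(2, 5) = 10)
Function('W')(C, q) = 31 (Function('W')(C, q) = Add(-9, Mul(Mul(1, 10), 4)) = Add(-9, Mul(10, 4)) = Add(-9, 40) = 31)
Mul(Add(-100, Add(Mul(5, -9), Function('W')(4, 0))), -54) = Mul(Add(-100, Add(Mul(5, -9), 31)), -54) = Mul(Add(-100, Add(-45, 31)), -54) = Mul(Add(-100, -14), -54) = Mul(-114, -54) = 6156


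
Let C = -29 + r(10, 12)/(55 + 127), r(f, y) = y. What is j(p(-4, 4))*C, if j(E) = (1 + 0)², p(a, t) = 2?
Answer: -2633/91 ≈ -28.934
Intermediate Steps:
C = -2633/91 (C = -29 + 12/(55 + 127) = -29 + 12/182 = -29 + (1/182)*12 = -29 + 6/91 = -2633/91 ≈ -28.934)
j(E) = 1 (j(E) = 1² = 1)
j(p(-4, 4))*C = 1*(-2633/91) = -2633/91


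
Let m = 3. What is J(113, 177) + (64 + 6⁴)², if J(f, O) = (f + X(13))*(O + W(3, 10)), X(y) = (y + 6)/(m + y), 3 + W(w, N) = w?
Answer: 29916979/16 ≈ 1.8698e+6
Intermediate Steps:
W(w, N) = -3 + w
X(y) = (6 + y)/(3 + y) (X(y) = (y + 6)/(3 + y) = (6 + y)/(3 + y))
J(f, O) = O*(19/16 + f) (J(f, O) = (f + (6 + 13)/(3 + 13))*(O + (-3 + 3)) = (f + 19/16)*(O + 0) = (f + (1/16)*19)*O = (f + 19/16)*O = (19/16 + f)*O = O*(19/16 + f))
J(113, 177) + (64 + 6⁴)² = (1/16)*177*(19 + 16*113) + (64 + 6⁴)² = (1/16)*177*(19 + 1808) + (64 + 1296)² = (1/16)*177*1827 + 1360² = 323379/16 + 1849600 = 29916979/16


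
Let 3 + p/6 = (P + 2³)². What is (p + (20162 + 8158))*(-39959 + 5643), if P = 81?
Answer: -2602113648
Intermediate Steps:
p = 47508 (p = -18 + 6*(81 + 2³)² = -18 + 6*(81 + 8)² = -18 + 6*89² = -18 + 6*7921 = -18 + 47526 = 47508)
(p + (20162 + 8158))*(-39959 + 5643) = (47508 + (20162 + 8158))*(-39959 + 5643) = (47508 + 28320)*(-34316) = 75828*(-34316) = -2602113648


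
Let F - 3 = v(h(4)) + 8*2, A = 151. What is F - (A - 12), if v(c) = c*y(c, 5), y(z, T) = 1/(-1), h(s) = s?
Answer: -124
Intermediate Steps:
y(z, T) = -1
v(c) = -c (v(c) = c*(-1) = -c)
F = 15 (F = 3 + (-1*4 + 8*2) = 3 + (-4 + 16) = 3 + 12 = 15)
F - (A - 12) = 15 - (151 - 12) = 15 - 1*139 = 15 - 139 = -124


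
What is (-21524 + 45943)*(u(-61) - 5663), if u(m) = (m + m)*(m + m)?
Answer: 225167599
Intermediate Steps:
u(m) = 4*m² (u(m) = (2*m)*(2*m) = 4*m²)
(-21524 + 45943)*(u(-61) - 5663) = (-21524 + 45943)*(4*(-61)² - 5663) = 24419*(4*3721 - 5663) = 24419*(14884 - 5663) = 24419*9221 = 225167599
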